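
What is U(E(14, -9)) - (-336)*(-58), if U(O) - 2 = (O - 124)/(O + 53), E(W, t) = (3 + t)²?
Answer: -1734342/89 ≈ -19487.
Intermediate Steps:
U(O) = 2 + (-124 + O)/(53 + O) (U(O) = 2 + (O - 124)/(O + 53) = 2 + (-124 + O)/(53 + O))
U(E(14, -9)) - (-336)*(-58) = 3*(-6 + (3 - 9)²)/(53 + (3 - 9)²) - (-336)*(-58) = 3*(-6 + (-6)²)/(53 + (-6)²) - 1*19488 = 3*(-6 + 36)/(53 + 36) - 19488 = 3*30/89 - 19488 = 3*(1/89)*30 - 19488 = 90/89 - 19488 = -1734342/89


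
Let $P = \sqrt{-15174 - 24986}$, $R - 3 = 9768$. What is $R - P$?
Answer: $9771 - 4 i \sqrt{2510} \approx 9771.0 - 200.4 i$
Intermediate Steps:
$R = 9771$ ($R = 3 + 9768 = 9771$)
$P = 4 i \sqrt{2510}$ ($P = \sqrt{-40160} = 4 i \sqrt{2510} \approx 200.4 i$)
$R - P = 9771 - 4 i \sqrt{2510}$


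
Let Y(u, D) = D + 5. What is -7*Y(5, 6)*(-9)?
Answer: 693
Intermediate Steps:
Y(u, D) = 5 + D
-7*Y(5, 6)*(-9) = -7*(5 + 6)*(-9) = -7*11*(-9) = -77*(-9) = 693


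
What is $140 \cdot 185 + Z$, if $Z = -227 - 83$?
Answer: $25590$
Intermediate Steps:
$Z = -310$ ($Z = -227 - 83 = -310$)
$140 \cdot 185 + Z = 140 \cdot 185 - 310 = 25900 - 310 = 25590$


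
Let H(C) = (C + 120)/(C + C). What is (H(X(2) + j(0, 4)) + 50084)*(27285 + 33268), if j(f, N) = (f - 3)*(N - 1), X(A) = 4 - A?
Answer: 42451467839/14 ≈ 3.0322e+9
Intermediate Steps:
j(f, N) = (-1 + N)*(-3 + f) (j(f, N) = (-3 + f)*(-1 + N) = (-1 + N)*(-3 + f))
H(C) = (120 + C)/(2*C) (H(C) = (120 + C)/((2*C)) = (120 + C)*(1/(2*C)) = (120 + C)/(2*C))
(H(X(2) + j(0, 4)) + 50084)*(27285 + 33268) = ((120 + ((4 - 1*2) + (3 - 1*0 - 3*4 + 4*0)))/(2*((4 - 1*2) + (3 - 1*0 - 3*4 + 4*0))) + 50084)*(27285 + 33268) = ((120 + ((4 - 2) + (3 + 0 - 12 + 0)))/(2*((4 - 2) + (3 + 0 - 12 + 0))) + 50084)*60553 = ((120 + (2 - 9))/(2*(2 - 9)) + 50084)*60553 = ((½)*(120 - 7)/(-7) + 50084)*60553 = ((½)*(-⅐)*113 + 50084)*60553 = (-113/14 + 50084)*60553 = (701063/14)*60553 = 42451467839/14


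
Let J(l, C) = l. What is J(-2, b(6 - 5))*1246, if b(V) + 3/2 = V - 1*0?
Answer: -2492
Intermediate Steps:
b(V) = -3/2 + V (b(V) = -3/2 + (V - 1*0) = -3/2 + (V + 0) = -3/2 + V)
J(-2, b(6 - 5))*1246 = -2*1246 = -2492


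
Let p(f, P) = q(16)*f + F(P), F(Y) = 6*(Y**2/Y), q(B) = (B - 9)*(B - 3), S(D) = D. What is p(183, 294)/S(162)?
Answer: 6139/54 ≈ 113.69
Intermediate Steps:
q(B) = (-9 + B)*(-3 + B)
F(Y) = 6*Y
p(f, P) = 6*P + 91*f (p(f, P) = (27 + 16**2 - 12*16)*f + 6*P = (27 + 256 - 192)*f + 6*P = 91*f + 6*P = 6*P + 91*f)
p(183, 294)/S(162) = (6*294 + 91*183)/162 = (1764 + 16653)*(1/162) = 18417*(1/162) = 6139/54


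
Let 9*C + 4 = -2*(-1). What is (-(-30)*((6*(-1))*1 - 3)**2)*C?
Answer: -540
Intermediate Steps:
C = -2/9 (C = -4/9 + (-2*(-1))/9 = -4/9 + (1/9)*2 = -4/9 + 2/9 = -2/9 ≈ -0.22222)
(-(-30)*((6*(-1))*1 - 3)**2)*C = -(-30)*((6*(-1))*1 - 3)**2*(-2/9) = -(-30)*(-6*1 - 3)**2*(-2/9) = -(-30)*(-6 - 3)**2*(-2/9) = -(-30)*(-9)**2*(-2/9) = -(-30)*81*(-2/9) = -30*(-81)*(-2/9) = 2430*(-2/9) = -540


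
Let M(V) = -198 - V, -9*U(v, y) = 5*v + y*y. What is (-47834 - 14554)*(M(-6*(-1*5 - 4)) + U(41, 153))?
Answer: 179414024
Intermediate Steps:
U(v, y) = -5*v/9 - y²/9 (U(v, y) = -(5*v + y*y)/9 = -(5*v + y²)/9 = -(y² + 5*v)/9 = -5*v/9 - y²/9)
(-47834 - 14554)*(M(-6*(-1*5 - 4)) + U(41, 153)) = (-47834 - 14554)*((-198 - (-6)*(-1*5 - 4)) + (-5/9*41 - ⅑*153²)) = -62388*((-198 - (-6)*(-5 - 4)) + (-205/9 - ⅑*23409)) = -62388*((-198 - (-6)*(-9)) + (-205/9 - 2601)) = -62388*((-198 - 1*54) - 23614/9) = -62388*((-198 - 54) - 23614/9) = -62388*(-252 - 23614/9) = -62388*(-25882/9) = 179414024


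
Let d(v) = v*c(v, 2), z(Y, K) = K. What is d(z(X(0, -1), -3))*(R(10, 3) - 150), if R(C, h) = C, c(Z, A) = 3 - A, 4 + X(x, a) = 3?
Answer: 420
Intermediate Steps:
X(x, a) = -1 (X(x, a) = -4 + 3 = -1)
d(v) = v (d(v) = v*(3 - 1*2) = v*(3 - 2) = v*1 = v)
d(z(X(0, -1), -3))*(R(10, 3) - 150) = -3*(10 - 150) = -3*(-140) = 420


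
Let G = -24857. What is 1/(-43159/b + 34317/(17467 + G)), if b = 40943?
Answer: -302568770/1723985941 ≈ -0.17551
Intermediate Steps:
1/(-43159/b + 34317/(17467 + G)) = 1/(-43159/40943 + 34317/(17467 - 24857)) = 1/(-43159*1/40943 + 34317/(-7390)) = 1/(-43159/40943 + 34317*(-1/7390)) = 1/(-43159/40943 - 34317/7390) = 1/(-1723985941/302568770) = -302568770/1723985941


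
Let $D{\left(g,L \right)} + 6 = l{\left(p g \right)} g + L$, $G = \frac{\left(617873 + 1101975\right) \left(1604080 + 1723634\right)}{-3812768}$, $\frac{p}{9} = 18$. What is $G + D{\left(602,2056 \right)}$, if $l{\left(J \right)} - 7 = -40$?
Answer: $- \frac{361943158885}{238298} \approx -1.5189 \cdot 10^{6}$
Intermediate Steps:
$p = 162$ ($p = 9 \cdot 18 = 162$)
$G = - \frac{357697641717}{238298}$ ($G = 1719848 \cdot 3327714 \left(- \frac{1}{3812768}\right) = 5723162267472 \left(- \frac{1}{3812768}\right) = - \frac{357697641717}{238298} \approx -1.5011 \cdot 10^{6}$)
$l{\left(J \right)} = -33$ ($l{\left(J \right)} = 7 - 40 = -33$)
$D{\left(g,L \right)} = -6 + L - 33 g$ ($D{\left(g,L \right)} = -6 + \left(- 33 g + L\right) = -6 + \left(L - 33 g\right) = -6 + L - 33 g$)
$G + D{\left(602,2056 \right)} = - \frac{357697641717}{238298} - 17816 = - \frac{361943158885}{238298}$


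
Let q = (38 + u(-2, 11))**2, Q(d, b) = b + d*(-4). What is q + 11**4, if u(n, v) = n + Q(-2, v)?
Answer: 17666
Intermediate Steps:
Q(d, b) = b - 4*d
u(n, v) = 8 + n + v (u(n, v) = n + (v - 4*(-2)) = n + (v + 8) = n + (8 + v) = 8 + n + v)
q = 3025 (q = (38 + (8 - 2 + 11))**2 = (38 + 17)**2 = 55**2 = 3025)
q + 11**4 = 3025 + 11**4 = 3025 + 14641 = 17666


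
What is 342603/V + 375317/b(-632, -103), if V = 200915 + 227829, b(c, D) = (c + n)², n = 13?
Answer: 292187019931/164277979784 ≈ 1.7786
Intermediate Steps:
b(c, D) = (13 + c)² (b(c, D) = (c + 13)² = (13 + c)²)
V = 428744
342603/V + 375317/b(-632, -103) = 342603/428744 + 375317/((13 - 632)²) = 342603*(1/428744) + 375317/((-619)²) = 342603/428744 + 375317/383161 = 292187019931/164277979784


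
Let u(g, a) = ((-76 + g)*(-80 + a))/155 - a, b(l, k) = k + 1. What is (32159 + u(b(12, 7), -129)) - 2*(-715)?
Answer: 5240502/155 ≈ 33810.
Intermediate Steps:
b(l, k) = 1 + k
u(g, a) = -a + (-80 + a)*(-76 + g)/155 (u(g, a) = ((-80 + a)*(-76 + g))*(1/155) - a = (-80 + a)*(-76 + g)/155 - a = -a + (-80 + a)*(-76 + g)/155)
(32159 + u(b(12, 7), -129)) - 2*(-715) = (32159 + (1216/31 - 231/155*(-129) - 16*(1 + 7)/31 + (1/155)*(-129)*(1 + 7))) - 2*(-715) = (32159 + (1216/31 + 29799/155 - 16/31*8 + (1/155)*(-129)*8)) + 1430 = (32159 + (1216/31 + 29799/155 - 128/31 - 1032/155)) + 1430 = (32159 + 34207/155) + 1430 = 5018852/155 + 1430 = 5240502/155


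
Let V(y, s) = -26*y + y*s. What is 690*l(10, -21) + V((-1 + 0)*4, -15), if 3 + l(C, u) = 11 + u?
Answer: -8806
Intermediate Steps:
l(C, u) = 8 + u (l(C, u) = -3 + (11 + u) = 8 + u)
V(y, s) = -26*y + s*y
690*l(10, -21) + V((-1 + 0)*4, -15) = 690*(8 - 21) + ((-1 + 0)*4)*(-26 - 15) = 690*(-13) - 1*4*(-41) = -8970 - 4*(-41) = -8970 + 164 = -8806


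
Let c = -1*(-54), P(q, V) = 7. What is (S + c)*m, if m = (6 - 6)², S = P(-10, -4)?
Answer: 0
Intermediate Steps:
S = 7
c = 54
m = 0 (m = 0² = 0)
(S + c)*m = (7 + 54)*0 = 61*0 = 0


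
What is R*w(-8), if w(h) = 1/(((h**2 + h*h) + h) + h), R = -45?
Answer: -45/112 ≈ -0.40179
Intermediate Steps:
w(h) = 1/(2*h + 2*h**2) (w(h) = 1/(((h**2 + h**2) + h) + h) = 1/((2*h**2 + h) + h) = 1/((h + 2*h**2) + h) = 1/(2*h + 2*h**2))
R*w(-8) = -45/(2*(-8)*(1 - 8)) = -45*(-1)/(2*8*(-7)) = -45*(-1)*(-1)/(2*8*7) = -45*1/112 = -45/112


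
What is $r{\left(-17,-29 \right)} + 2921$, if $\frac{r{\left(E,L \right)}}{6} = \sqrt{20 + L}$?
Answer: $2921 + 18 i \approx 2921.0 + 18.0 i$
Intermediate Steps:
$r{\left(E,L \right)} = 6 \sqrt{20 + L}$
$r{\left(-17,-29 \right)} + 2921 = 6 \sqrt{20 - 29} + 2921 = 6 \sqrt{-9} + 2921 = 6 \cdot 3 i + 2921 = 18 i + 2921 = 2921 + 18 i$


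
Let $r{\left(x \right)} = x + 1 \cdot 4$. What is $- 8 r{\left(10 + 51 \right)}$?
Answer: $-520$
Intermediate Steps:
$r{\left(x \right)} = 4 + x$ ($r{\left(x \right)} = x + 4 = 4 + x$)
$- 8 r{\left(10 + 51 \right)} = - 8 \left(4 + \left(10 + 51\right)\right) = - 8 \left(4 + 61\right) = \left(-8\right) 65 = -520$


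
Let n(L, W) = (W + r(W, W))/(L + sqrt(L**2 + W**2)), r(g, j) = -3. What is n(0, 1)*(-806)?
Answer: 1612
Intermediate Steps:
n(L, W) = (-3 + W)/(L + sqrt(L**2 + W**2)) (n(L, W) = (W - 3)/(L + sqrt(L**2 + W**2)) = (-3 + W)/(L + sqrt(L**2 + W**2)))
n(0, 1)*(-806) = ((-3 + 1)/(0 + sqrt(0**2 + 1**2)))*(-806) = (-2/(0 + sqrt(0 + 1)))*(-806) = (-2/(0 + sqrt(1)))*(-806) = (-2/(0 + 1))*(-806) = (-2/1)*(-806) = (1*(-2))*(-806) = -2*(-806) = 1612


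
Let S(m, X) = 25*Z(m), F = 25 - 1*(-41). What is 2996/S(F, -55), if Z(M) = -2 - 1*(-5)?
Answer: 2996/75 ≈ 39.947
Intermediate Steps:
Z(M) = 3 (Z(M) = -2 + 5 = 3)
F = 66 (F = 25 + 41 = 66)
S(m, X) = 75 (S(m, X) = 25*3 = 75)
2996/S(F, -55) = 2996/75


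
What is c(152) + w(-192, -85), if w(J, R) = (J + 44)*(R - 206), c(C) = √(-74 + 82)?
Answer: 43068 + 2*√2 ≈ 43071.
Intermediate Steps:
c(C) = 2*√2 (c(C) = √8 = 2*√2)
w(J, R) = (-206 + R)*(44 + J) (w(J, R) = (44 + J)*(-206 + R) = (-206 + R)*(44 + J))
c(152) + w(-192, -85) = 2*√2 + (-9064 - 206*(-192) + 44*(-85) - 192*(-85)) = 2*√2 + (-9064 + 39552 - 3740 + 16320) = 2*√2 + 43068 = 43068 + 2*√2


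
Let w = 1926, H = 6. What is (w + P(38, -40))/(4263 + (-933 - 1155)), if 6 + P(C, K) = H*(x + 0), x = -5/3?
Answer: 382/435 ≈ 0.87816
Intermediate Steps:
x = -5/3 (x = -5*⅓ = -5/3 ≈ -1.6667)
P(C, K) = -16 (P(C, K) = -6 + 6*(-5/3 + 0) = -6 + 6*(-5/3) = -6 - 10 = -16)
(w + P(38, -40))/(4263 + (-933 - 1155)) = (1926 - 16)/(4263 + (-933 - 1155)) = 1910/(4263 - 2088) = 1910/2175 = 1910*(1/2175) = 382/435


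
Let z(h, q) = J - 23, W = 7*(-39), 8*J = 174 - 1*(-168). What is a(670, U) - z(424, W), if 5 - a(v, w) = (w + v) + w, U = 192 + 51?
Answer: -4683/4 ≈ -1170.8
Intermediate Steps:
J = 171/4 (J = (174 - 1*(-168))/8 = (174 + 168)/8 = (1/8)*342 = 171/4 ≈ 42.750)
U = 243
a(v, w) = 5 - v - 2*w (a(v, w) = 5 - ((w + v) + w) = 5 - ((v + w) + w) = 5 - (v + 2*w) = 5 + (-v - 2*w) = 5 - v - 2*w)
W = -273
z(h, q) = 79/4 (z(h, q) = 171/4 - 23 = 79/4)
a(670, U) - z(424, W) = (5 - 1*670 - 2*243) - 1*79/4 = (5 - 670 - 486) - 79/4 = -1151 - 79/4 = -4683/4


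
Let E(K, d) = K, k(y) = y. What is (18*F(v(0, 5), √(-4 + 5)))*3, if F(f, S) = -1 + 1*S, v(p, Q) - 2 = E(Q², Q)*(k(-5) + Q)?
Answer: 0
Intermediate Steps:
v(p, Q) = 2 + Q²*(-5 + Q)
F(f, S) = -1 + S
(18*F(v(0, 5), √(-4 + 5)))*3 = (18*(-1 + √(-4 + 5)))*3 = (18*(-1 + √1))*3 = (18*(-1 + 1))*3 = (18*0)*3 = 0*3 = 0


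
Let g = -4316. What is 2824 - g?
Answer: 7140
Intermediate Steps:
2824 - g = 2824 - 1*(-4316) = 2824 + 4316 = 7140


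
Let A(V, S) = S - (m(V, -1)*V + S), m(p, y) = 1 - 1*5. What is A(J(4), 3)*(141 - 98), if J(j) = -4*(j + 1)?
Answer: -3440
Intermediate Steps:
m(p, y) = -4 (m(p, y) = 1 - 5 = -4)
J(j) = -4 - 4*j (J(j) = -4*(1 + j) = -4 - 4*j)
A(V, S) = 4*V (A(V, S) = S - (-4*V + S) = S - (S - 4*V) = S + (-S + 4*V) = 4*V)
A(J(4), 3)*(141 - 98) = (4*(-4 - 4*4))*(141 - 98) = (4*(-4 - 16))*43 = (4*(-20))*43 = -80*43 = -3440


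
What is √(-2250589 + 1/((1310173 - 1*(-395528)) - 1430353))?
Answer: I*√42657957103663727/137674 ≈ 1500.2*I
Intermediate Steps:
√(-2250589 + 1/((1310173 - 1*(-395528)) - 1430353)) = √(-2250589 + 1/((1310173 + 395528) - 1430353)) = √(-2250589 + 1/(1705701 - 1430353)) = √(-2250589 + 1/275348) = √(-619695179971/275348) = I*√42657957103663727/137674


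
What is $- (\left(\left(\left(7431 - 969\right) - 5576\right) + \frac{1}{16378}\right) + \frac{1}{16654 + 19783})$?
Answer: $- \frac{528734007611}{596765186} \approx -886.0$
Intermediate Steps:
$- (\left(\left(\left(7431 - 969\right) - 5576\right) + \frac{1}{16378}\right) + \frac{1}{16654 + 19783}) = - (\left(\left(6462 - 5576\right) + \frac{1}{16378}\right) + \frac{1}{36437}) = - (\left(886 + \frac{1}{16378}\right) + \frac{1}{36437}) = - (\frac{14510909}{16378} + \frac{1}{36437}) = \left(-1\right) \frac{528734007611}{596765186} = - \frac{528734007611}{596765186}$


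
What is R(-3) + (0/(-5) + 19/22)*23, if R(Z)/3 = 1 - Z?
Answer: 701/22 ≈ 31.864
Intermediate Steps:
R(Z) = 3 - 3*Z (R(Z) = 3*(1 - Z) = 3 - 3*Z)
R(-3) + (0/(-5) + 19/22)*23 = (3 - 3*(-3)) + (0/(-5) + 19/22)*23 = (3 + 9) + (0*(-⅕) + 19*(1/22))*23 = 12 + (0 + 19/22)*23 = 12 + (19/22)*23 = 12 + 437/22 = 701/22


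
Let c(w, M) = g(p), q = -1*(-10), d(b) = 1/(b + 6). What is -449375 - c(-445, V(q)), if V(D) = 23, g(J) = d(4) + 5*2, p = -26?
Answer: -4493851/10 ≈ -4.4939e+5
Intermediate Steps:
d(b) = 1/(6 + b)
q = 10
g(J) = 101/10 (g(J) = 1/(6 + 4) + 5*2 = 1/10 + 10 = 101/10)
c(w, M) = 101/10
-449375 - c(-445, V(q)) = -449375 - 1*101/10 = -449375 - 101/10 = -4493851/10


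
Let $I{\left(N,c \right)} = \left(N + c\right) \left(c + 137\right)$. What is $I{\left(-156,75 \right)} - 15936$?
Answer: $-33108$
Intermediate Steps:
$I{\left(N,c \right)} = \left(137 + c\right) \left(N + c\right)$ ($I{\left(N,c \right)} = \left(N + c\right) \left(137 + c\right) = \left(137 + c\right) \left(N + c\right)$)
$I{\left(-156,75 \right)} - 15936 = \left(75^{2} + 137 \left(-156\right) + 137 \cdot 75 - 11700\right) - 15936 = \left(5625 - 21372 + 10275 - 11700\right) - 15936 = -17172 - 15936 = -33108$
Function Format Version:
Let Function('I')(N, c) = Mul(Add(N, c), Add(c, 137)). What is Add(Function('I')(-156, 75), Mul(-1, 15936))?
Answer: -33108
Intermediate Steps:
Function('I')(N, c) = Mul(Add(137, c), Add(N, c)) (Function('I')(N, c) = Mul(Add(N, c), Add(137, c)) = Mul(Add(137, c), Add(N, c)))
Add(Function('I')(-156, 75), Mul(-1, 15936)) = Add(Add(Pow(75, 2), Mul(137, -156), Mul(137, 75), Mul(-156, 75)), Mul(-1, 15936)) = Add(Add(5625, -21372, 10275, -11700), -15936) = Add(-17172, -15936) = -33108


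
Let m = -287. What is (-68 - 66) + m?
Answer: -421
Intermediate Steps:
(-68 - 66) + m = (-68 - 66) - 287 = -134 - 287 = -421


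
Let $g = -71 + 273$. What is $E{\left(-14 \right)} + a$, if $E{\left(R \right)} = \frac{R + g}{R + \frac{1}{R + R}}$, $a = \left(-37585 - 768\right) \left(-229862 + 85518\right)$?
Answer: $\frac{2175657989512}{393} \approx 5.536 \cdot 10^{9}$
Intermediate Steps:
$a = 5536025432$ ($a = \left(-38353\right) \left(-144344\right) = 5536025432$)
$g = 202$
$E{\left(R \right)} = \frac{202 + R}{R + \frac{1}{2 R}}$ ($E{\left(R \right)} = \frac{R + 202}{R + \frac{1}{R + R}} = \frac{202 + R}{R + \frac{1}{2 R}}$)
$E{\left(-14 \right)} + a = 2 \left(-14\right) \frac{1}{1 + 2 \left(-14\right)^{2}} \left(202 - 14\right) + 5536025432 = 2 \left(-14\right) \frac{1}{1 + 2 \cdot 196} \cdot 188 + 5536025432 = 2 \left(-14\right) \frac{1}{1 + 392} \cdot 188 + 5536025432 = 2 \left(-14\right) \frac{1}{393} \cdot 188 + 5536025432 = - \frac{5264}{393} + 5536025432 = \frac{2175657989512}{393}$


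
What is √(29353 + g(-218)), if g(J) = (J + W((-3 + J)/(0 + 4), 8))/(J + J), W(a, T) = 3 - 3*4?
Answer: 3*√154999635/218 ≈ 171.33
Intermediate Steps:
W(a, T) = -9 (W(a, T) = 3 - 12 = -9)
g(J) = (-9 + J)/(2*J) (g(J) = (J - 9)/(J + J) = (-9 + J)/((2*J)) = (-9 + J)*(1/(2*J)) = (-9 + J)/(2*J))
√(29353 + g(-218)) = √(29353 + (½)*(-9 - 218)/(-218)) = √(29353 + (½)*(-1/218)*(-227)) = √(29353 + 227/436) = √(12798135/436) = 3*√154999635/218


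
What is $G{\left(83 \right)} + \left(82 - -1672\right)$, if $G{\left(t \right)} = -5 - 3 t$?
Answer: $1500$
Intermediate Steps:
$G{\left(83 \right)} + \left(82 - -1672\right) = \left(-5 - 249\right) + \left(82 - -1672\right) = \left(-5 - 249\right) + \left(82 + 1672\right) = -254 + 1754 = 1500$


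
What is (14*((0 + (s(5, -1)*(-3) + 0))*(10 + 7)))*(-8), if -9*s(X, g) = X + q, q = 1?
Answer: -3808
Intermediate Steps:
s(X, g) = -⅑ - X/9 (s(X, g) = -(X + 1)/9 = -(1 + X)/9 = -⅑ - X/9)
(14*((0 + (s(5, -1)*(-3) + 0))*(10 + 7)))*(-8) = (14*((0 + ((-⅑ - ⅑*5)*(-3) + 0))*(10 + 7)))*(-8) = (14*((0 + ((-⅑ - 5/9)*(-3) + 0))*17))*(-8) = (14*((0 + (-⅔*(-3) + 0))*17))*(-8) = (14*((0 + (2 + 0))*17))*(-8) = (14*((0 + 2)*17))*(-8) = (14*(2*17))*(-8) = (14*34)*(-8) = 476*(-8) = -3808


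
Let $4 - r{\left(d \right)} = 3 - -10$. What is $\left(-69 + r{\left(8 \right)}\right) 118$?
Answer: $-9204$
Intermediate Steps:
$r{\left(d \right)} = -9$ ($r{\left(d \right)} = 4 - \left(3 - -10\right) = 4 - \left(3 + 10\right) = 4 - 13 = -9$)
$\left(-69 + r{\left(8 \right)}\right) 118 = \left(-69 - 9\right) 118 = \left(-78\right) 118 = -9204$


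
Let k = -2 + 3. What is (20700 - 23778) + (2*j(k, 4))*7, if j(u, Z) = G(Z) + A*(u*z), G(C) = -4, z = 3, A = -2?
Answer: -3218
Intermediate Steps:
k = 1
j(u, Z) = -4 - 6*u (j(u, Z) = -4 - 2*u*3 = -4 - 6*u)
(20700 - 23778) + (2*j(k, 4))*7 = (20700 - 23778) + (2*(-4 - 6*1))*7 = -3078 + (2*(-4 - 6))*7 = -3078 + (2*(-10))*7 = -3078 - 20*7 = -3078 - 140 = -3218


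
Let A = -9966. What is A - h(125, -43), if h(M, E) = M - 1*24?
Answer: -10067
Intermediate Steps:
h(M, E) = -24 + M (h(M, E) = M - 24 = -24 + M)
A - h(125, -43) = -9966 - (-24 + 125) = -9966 - 1*101 = -9966 - 101 = -10067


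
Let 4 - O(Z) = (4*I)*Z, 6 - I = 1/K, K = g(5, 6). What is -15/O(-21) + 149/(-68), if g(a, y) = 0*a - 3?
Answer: -20221/9112 ≈ -2.2192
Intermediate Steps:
g(a, y) = -3 (g(a, y) = 0 - 3 = -3)
K = -3
I = 19/3 (I = 6 - 1/(-3) = 6 - 1*(-1/3) = 6 + 1/3 = 19/3 ≈ 6.3333)
O(Z) = 4 - 76*Z/3 (O(Z) = 4 - 4*(19/3)*Z = 4 - 76*Z/3)
-15/O(-21) + 149/(-68) = -15/(4 - 76/3*(-21)) + 149/(-68) = -15/(4 + 532) + 149*(-1/68) = -15/536 - 149/68 = -20221/9112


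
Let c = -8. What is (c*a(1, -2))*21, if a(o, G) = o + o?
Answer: -336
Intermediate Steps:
a(o, G) = 2*o
(c*a(1, -2))*21 = -16*21 = -336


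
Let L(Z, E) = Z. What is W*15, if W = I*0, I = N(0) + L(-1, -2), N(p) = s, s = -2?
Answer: 0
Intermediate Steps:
N(p) = -2
I = -3 (I = -2 - 1 = -3)
W = 0 (W = -3*0 = 0)
W*15 = 0*15 = 0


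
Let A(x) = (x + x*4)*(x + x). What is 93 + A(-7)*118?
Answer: 57913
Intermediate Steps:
A(x) = 10*x**2 (A(x) = (x + 4*x)*(2*x) = (5*x)*(2*x) = 10*x**2)
93 + A(-7)*118 = 93 + (10*(-7)**2)*118 = 93 + (10*49)*118 = 93 + 490*118 = 93 + 57820 = 57913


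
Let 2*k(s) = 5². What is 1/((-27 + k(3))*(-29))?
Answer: 2/841 ≈ 0.0023781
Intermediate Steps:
k(s) = 25/2 (k(s) = (½)*5² = (½)*25 = 25/2)
1/((-27 + k(3))*(-29)) = 1/((-27 + 25/2)*(-29)) = 1/(-29/2*(-29)) = 1/(841/2) = 2/841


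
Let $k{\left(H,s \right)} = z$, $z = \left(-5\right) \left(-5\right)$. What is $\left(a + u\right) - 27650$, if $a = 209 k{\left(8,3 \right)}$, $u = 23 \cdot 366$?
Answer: $-14007$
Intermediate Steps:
$u = 8418$
$z = 25$
$k{\left(H,s \right)} = 25$
$a = 5225$ ($a = 209 \cdot 25 = 5225$)
$\left(a + u\right) - 27650 = \left(5225 + 8418\right) - 27650 = 13643 - 27650 = -14007$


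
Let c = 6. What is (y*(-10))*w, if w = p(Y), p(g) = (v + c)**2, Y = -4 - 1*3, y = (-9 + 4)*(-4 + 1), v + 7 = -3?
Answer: -2400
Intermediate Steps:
v = -10 (v = -7 - 3 = -10)
y = 15 (y = -5*(-3) = 15)
Y = -7 (Y = -4 - 3 = -7)
p(g) = 16 (p(g) = (-10 + 6)**2 = (-4)**2 = 16)
w = 16
(y*(-10))*w = (15*(-10))*16 = -150*16 = -2400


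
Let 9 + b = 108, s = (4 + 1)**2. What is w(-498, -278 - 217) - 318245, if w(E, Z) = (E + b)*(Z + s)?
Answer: -130715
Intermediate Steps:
s = 25 (s = 5**2 = 25)
b = 99 (b = -9 + 108 = 99)
w(E, Z) = (25 + Z)*(99 + E) (w(E, Z) = (E + 99)*(Z + 25) = (99 + E)*(25 + Z) = (25 + Z)*(99 + E))
w(-498, -278 - 217) - 318245 = (2475 + 25*(-498) + 99*(-278 - 217) - 498*(-278 - 217)) - 318245 = (2475 - 12450 + 99*(-495) - 498*(-495)) - 318245 = (2475 - 12450 - 49005 + 246510) - 318245 = 187530 - 318245 = -130715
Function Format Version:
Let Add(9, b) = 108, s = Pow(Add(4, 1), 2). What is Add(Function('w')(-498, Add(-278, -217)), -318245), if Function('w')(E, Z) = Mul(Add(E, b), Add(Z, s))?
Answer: -130715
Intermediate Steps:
s = 25 (s = Pow(5, 2) = 25)
b = 99 (b = Add(-9, 108) = 99)
Function('w')(E, Z) = Mul(Add(25, Z), Add(99, E)) (Function('w')(E, Z) = Mul(Add(E, 99), Add(Z, 25)) = Mul(Add(99, E), Add(25, Z)) = Mul(Add(25, Z), Add(99, E)))
Add(Function('w')(-498, Add(-278, -217)), -318245) = Add(Add(2475, Mul(25, -498), Mul(99, Add(-278, -217)), Mul(-498, Add(-278, -217))), -318245) = Add(Add(2475, -12450, Mul(99, -495), Mul(-498, -495)), -318245) = Add(Add(2475, -12450, -49005, 246510), -318245) = Add(187530, -318245) = -130715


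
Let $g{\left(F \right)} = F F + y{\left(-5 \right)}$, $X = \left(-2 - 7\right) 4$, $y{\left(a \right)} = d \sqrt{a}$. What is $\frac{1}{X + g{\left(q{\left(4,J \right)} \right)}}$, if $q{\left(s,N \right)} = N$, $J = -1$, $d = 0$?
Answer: $- \frac{1}{35} \approx -0.028571$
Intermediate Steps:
$y{\left(a \right)} = 0$ ($y{\left(a \right)} = 0 \sqrt{a} = 0$)
$X = -36$ ($X = \left(-9\right) 4 = -36$)
$g{\left(F \right)} = F^{2}$ ($g{\left(F \right)} = F F + 0 = F^{2} + 0 = F^{2}$)
$\frac{1}{X + g{\left(q{\left(4,J \right)} \right)}} = \frac{1}{-36 + \left(-1\right)^{2}} = \frac{1}{-36 + 1} = \frac{1}{-35} = - \frac{1}{35}$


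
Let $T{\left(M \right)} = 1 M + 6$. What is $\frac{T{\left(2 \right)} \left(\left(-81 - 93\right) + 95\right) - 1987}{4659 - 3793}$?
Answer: $- \frac{2619}{866} \approx -3.0243$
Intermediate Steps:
$T{\left(M \right)} = 6 + M$ ($T{\left(M \right)} = M + 6 = 6 + M$)
$\frac{T{\left(2 \right)} \left(\left(-81 - 93\right) + 95\right) - 1987}{4659 - 3793} = \frac{\left(6 + 2\right) \left(\left(-81 - 93\right) + 95\right) - 1987}{4659 - 3793} = \frac{8 \left(-174 + 95\right) - 1987}{866} = \left(8 \left(-79\right) - 1987\right) \frac{1}{866} = \left(-632 - 1987\right) \frac{1}{866} = \left(-2619\right) \frac{1}{866} = - \frac{2619}{866}$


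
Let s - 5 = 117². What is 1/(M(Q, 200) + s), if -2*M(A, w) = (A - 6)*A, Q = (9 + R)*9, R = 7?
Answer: 1/3758 ≈ 0.00026610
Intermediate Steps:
s = 13694 (s = 5 + 117² = 5 + 13689 = 13694)
Q = 144 (Q = (9 + 7)*9 = 16*9 = 144)
M(A, w) = -A*(-6 + A)/2 (M(A, w) = -(A - 6)*A/2 = -(-6 + A)*A/2 = -A*(-6 + A)/2)
1/(M(Q, 200) + s) = 1/((½)*144*(6 - 1*144) + 13694) = 1/((½)*144*(6 - 144) + 13694) = 1/((½)*144*(-138) + 13694) = 1/(-9936 + 13694) = 1/3758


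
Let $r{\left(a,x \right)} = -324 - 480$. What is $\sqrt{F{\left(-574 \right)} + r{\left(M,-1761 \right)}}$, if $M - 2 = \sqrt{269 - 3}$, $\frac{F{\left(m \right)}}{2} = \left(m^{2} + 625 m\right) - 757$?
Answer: $i \sqrt{60866} \approx 246.71 i$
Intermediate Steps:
$F{\left(m \right)} = -1514 + 2 m^{2} + 1250 m$ ($F{\left(m \right)} = 2 \left(\left(m^{2} + 625 m\right) - 757\right) = 2 \left(-757 + m^{2} + 625 m\right) = -1514 + 2 m^{2} + 1250 m$)
$M = 2 + \sqrt{266}$ ($M = 2 + \sqrt{269 - 3} = 2 + \sqrt{266} \approx 18.31$)
$r{\left(a,x \right)} = -804$
$\sqrt{F{\left(-574 \right)} + r{\left(M,-1761 \right)}} = \sqrt{\left(-1514 + 2 \left(-574\right)^{2} + 1250 \left(-574\right)\right) - 804} = \sqrt{\left(-1514 + 2 \cdot 329476 - 717500\right) - 804} = \sqrt{\left(-1514 + 658952 - 717500\right) - 804} = \sqrt{-60062 - 804} = \sqrt{-60866} = i \sqrt{60866}$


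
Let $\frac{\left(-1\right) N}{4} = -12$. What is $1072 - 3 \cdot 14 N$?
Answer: $-944$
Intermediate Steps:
$N = 48$ ($N = \left(-4\right) \left(-12\right) = 48$)
$1072 - 3 \cdot 14 N = 1072 - 3 \cdot 14 \cdot 48 = 1072 - 42 \cdot 48 = 1072 - 2016 = -944$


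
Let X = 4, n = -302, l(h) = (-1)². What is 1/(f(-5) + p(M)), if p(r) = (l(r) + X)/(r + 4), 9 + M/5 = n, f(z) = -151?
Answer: -1551/234206 ≈ -0.0066224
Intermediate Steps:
l(h) = 1
M = -1555 (M = -45 + 5*(-302) = -45 - 1510 = -1555)
p(r) = 5/(4 + r) (p(r) = (1 + 4)/(r + 4) = 5/(4 + r))
1/(f(-5) + p(M)) = 1/(-151 + 5/(4 - 1555)) = 1/(-151 + 5/(-1551)) = 1/(-151 + 5*(-1/1551)) = 1/(-151 - 5/1551) = 1/(-234206/1551) = -1551/234206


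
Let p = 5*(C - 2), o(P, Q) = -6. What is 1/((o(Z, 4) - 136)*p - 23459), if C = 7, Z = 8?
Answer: -1/27009 ≈ -3.7025e-5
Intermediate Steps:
p = 25 (p = 5*(7 - 2) = 5*5 = 25)
1/((o(Z, 4) - 136)*p - 23459) = 1/((-6 - 136)*25 - 23459) = 1/(-142*25 - 23459) = 1/(-3550 - 23459) = 1/(-27009) = -1/27009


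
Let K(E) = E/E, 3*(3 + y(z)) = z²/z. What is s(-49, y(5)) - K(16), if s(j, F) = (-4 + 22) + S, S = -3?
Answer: 14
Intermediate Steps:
y(z) = -3 + z/3 (y(z) = -3 + (z²/z)/3 = -3 + z/3)
K(E) = 1
s(j, F) = 15 (s(j, F) = (-4 + 22) - 3 = 18 - 3 = 15)
s(-49, y(5)) - K(16) = 15 - 1*1 = 15 - 1 = 14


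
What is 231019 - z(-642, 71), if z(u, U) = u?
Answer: 231661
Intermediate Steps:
231019 - z(-642, 71) = 231019 - 1*(-642) = 231019 + 642 = 231661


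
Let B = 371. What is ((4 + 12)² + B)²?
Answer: 393129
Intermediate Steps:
((4 + 12)² + B)² = ((4 + 12)² + 371)² = (16² + 371)² = (256 + 371)² = 627² = 393129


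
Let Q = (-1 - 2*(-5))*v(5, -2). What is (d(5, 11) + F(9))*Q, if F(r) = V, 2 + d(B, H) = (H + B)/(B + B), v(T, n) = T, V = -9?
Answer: -423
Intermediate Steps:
d(B, H) = -2 + (B + H)/(2*B) (d(B, H) = -2 + (H + B)/(B + B) = -2 + (B + H)/((2*B)) = -2 + (B + H)*(1/(2*B)) = -2 + (B + H)/(2*B))
F(r) = -9
Q = 45 (Q = (-1 - 2*(-5))*5 = (-1 + 10)*5 = 9*5 = 45)
(d(5, 11) + F(9))*Q = ((½)*(11 - 3*5)/5 - 9)*45 = ((½)*(⅕)*(11 - 15) - 9)*45 = ((½)*(⅕)*(-4) - 9)*45 = (-⅖ - 9)*45 = -47/5*45 = -423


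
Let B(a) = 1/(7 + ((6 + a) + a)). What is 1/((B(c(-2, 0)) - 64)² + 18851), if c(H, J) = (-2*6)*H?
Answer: 3721/85377980 ≈ 4.3583e-5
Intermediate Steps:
c(H, J) = -12*H
B(a) = 1/(13 + 2*a) (B(a) = 1/(7 + (6 + 2*a)) = 1/(13 + 2*a))
1/((B(c(-2, 0)) - 64)² + 18851) = 1/((1/(13 + 2*(-12*(-2))) - 64)² + 18851) = 1/((1/(13 + 2*24) - 64)² + 18851) = 1/((1/(13 + 48) - 64)² + 18851) = 1/((1/61 - 64)² + 18851) = 1/((-3903/61)² + 18851) = 1/(15233409/3721 + 18851) = 1/(85377980/3721) = 3721/85377980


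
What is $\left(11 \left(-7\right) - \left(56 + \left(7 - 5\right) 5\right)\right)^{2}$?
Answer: $20449$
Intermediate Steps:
$\left(11 \left(-7\right) - \left(56 + \left(7 - 5\right) 5\right)\right)^{2} = \left(-77 - \left(56 + \left(7 - 5\right) 5\right)\right)^{2} = \left(-77 - \left(56 + 10\right)\right)^{2} = \left(-77 - 66\right)^{2} = \left(-143\right)^{2} = 20449$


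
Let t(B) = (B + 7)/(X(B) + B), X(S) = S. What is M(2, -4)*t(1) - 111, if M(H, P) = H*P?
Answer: -143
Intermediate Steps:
t(B) = (7 + B)/(2*B) (t(B) = (B + 7)/(B + B) = (7 + B)/((2*B)) = (7 + B)*(1/(2*B)) = (7 + B)/(2*B))
M(2, -4)*t(1) - 111 = (2*(-4))*((½)*(7 + 1)/1) - 111 = -4*8 - 111 = -8*4 - 111 = -32 - 111 = -143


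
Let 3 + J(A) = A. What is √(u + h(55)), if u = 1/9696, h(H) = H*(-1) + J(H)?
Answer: I*√17626722/2424 ≈ 1.732*I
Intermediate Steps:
J(A) = -3 + A
h(H) = -3 (h(H) = H*(-1) + (-3 + H) = -H + (-3 + H) = -3)
u = 1/9696 ≈ 0.00010314
√(u + h(55)) = √(1/9696 - 3) = √(-29087/9696) = I*√17626722/2424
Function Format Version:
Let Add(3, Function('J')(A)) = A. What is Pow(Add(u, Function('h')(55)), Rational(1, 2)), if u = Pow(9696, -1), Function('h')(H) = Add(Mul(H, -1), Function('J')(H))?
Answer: Mul(Rational(1, 2424), I, Pow(17626722, Rational(1, 2))) ≈ Mul(1.7320, I)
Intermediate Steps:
Function('J')(A) = Add(-3, A)
Function('h')(H) = -3 (Function('h')(H) = Add(Mul(H, -1), Add(-3, H)) = Add(Mul(-1, H), Add(-3, H)) = -3)
u = Rational(1, 9696) ≈ 0.00010314
Pow(Add(u, Function('h')(55)), Rational(1, 2)) = Pow(Add(Rational(1, 9696), -3), Rational(1, 2)) = Pow(Rational(-29087, 9696), Rational(1, 2)) = Mul(Rational(1, 2424), I, Pow(17626722, Rational(1, 2)))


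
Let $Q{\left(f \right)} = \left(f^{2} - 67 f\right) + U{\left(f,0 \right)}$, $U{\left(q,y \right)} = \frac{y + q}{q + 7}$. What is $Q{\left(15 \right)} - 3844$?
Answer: $- \frac{101713}{22} \approx -4623.3$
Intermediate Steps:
$U{\left(q,y \right)} = \frac{q + y}{7 + q}$
$Q{\left(f \right)} = f^{2} - 67 f + \frac{f}{7 + f}$ ($Q{\left(f \right)} = \left(f^{2} - 67 f\right) + \frac{f + 0}{7 + f} = \left(f^{2} - 67 f\right) + \frac{f}{7 + f} = f^{2} - 67 f + \frac{f}{7 + f}$)
$Q{\left(15 \right)} - 3844 = \frac{15 \left(1 + \left(-67 + 15\right) \left(7 + 15\right)\right)}{7 + 15} - 3844 = \frac{15 \left(1 - 1144\right)}{22} - 3844 = 15 \cdot \frac{1}{22} \left(1 - 1144\right) - 3844 = 15 \cdot \frac{1}{22} \left(-1143\right) - 3844 = - \frac{17145}{22} - 3844 = - \frac{101713}{22}$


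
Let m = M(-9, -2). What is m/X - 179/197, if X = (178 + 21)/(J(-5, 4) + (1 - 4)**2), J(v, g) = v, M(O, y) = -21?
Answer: -52169/39203 ≈ -1.3307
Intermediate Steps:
m = -21
X = 199/4 (X = (178 + 21)/(-5 + (1 - 4)**2) = 199/(-5 + (-3)**2) = 199/(-5 + 9) = 199/4 ≈ 49.750)
m/X - 179/197 = -21/199/4 - 179/197 = -21*4/199 - 179*1/197 = -84/199 - 179/197 = -52169/39203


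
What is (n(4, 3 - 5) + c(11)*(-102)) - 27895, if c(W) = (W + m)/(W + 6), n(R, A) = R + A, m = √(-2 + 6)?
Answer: -27971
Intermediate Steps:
m = 2 (m = √4 = 2)
n(R, A) = A + R
c(W) = (2 + W)/(6 + W) (c(W) = (W + 2)/(W + 6) = (2 + W)/(6 + W))
(n(4, 3 - 5) + c(11)*(-102)) - 27895 = (((3 - 5) + 4) + ((2 + 11)/(6 + 11))*(-102)) - 27895 = ((-2 + 4) + (13/17)*(-102)) - 27895 = (2 + ((1/17)*13)*(-102)) - 27895 = (2 + (13/17)*(-102)) - 27895 = (2 - 78) - 27895 = -76 - 27895 = -27971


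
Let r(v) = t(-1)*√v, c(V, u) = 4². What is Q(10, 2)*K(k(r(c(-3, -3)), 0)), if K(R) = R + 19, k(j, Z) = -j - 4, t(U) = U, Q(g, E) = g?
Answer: 190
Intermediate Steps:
c(V, u) = 16
r(v) = -√v
k(j, Z) = -4 - j
K(R) = 19 + R
Q(10, 2)*K(k(r(c(-3, -3)), 0)) = 10*(19 + (-4 - (-1)*√16)) = 10*(19 + (-4 - (-1)*4)) = 10*(19 + (-4 - 1*(-4))) = 10*(19 + (-4 + 4)) = 10*(19 + 0) = 10*19 = 190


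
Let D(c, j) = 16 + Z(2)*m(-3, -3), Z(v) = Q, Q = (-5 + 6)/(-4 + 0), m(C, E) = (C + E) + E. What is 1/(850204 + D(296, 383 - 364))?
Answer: 4/3400889 ≈ 1.1762e-6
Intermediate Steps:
m(C, E) = C + 2*E
Q = -1/4 (Q = 1/(-4) = 1*(-1/4) = -1/4 ≈ -0.25000)
Z(v) = -1/4
D(c, j) = 73/4 (D(c, j) = 16 - (-3 + 2*(-3))/4 = 16 - (-3 - 6)/4 = 16 - 1/4*(-9) = 16 + 9/4 = 73/4)
1/(850204 + D(296, 383 - 364)) = 1/(850204 + 73/4) = 1/(3400889/4) = 4/3400889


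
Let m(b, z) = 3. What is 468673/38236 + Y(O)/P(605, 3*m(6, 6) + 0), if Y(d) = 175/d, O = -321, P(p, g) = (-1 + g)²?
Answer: 2405431703/196380096 ≈ 12.249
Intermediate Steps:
468673/38236 + Y(O)/P(605, 3*m(6, 6) + 0) = 468673/38236 + (175/(-321))/((-1 + (3*3 + 0))²) = 468673*(1/38236) + (175*(-1/321))/((-1 + (9 + 0))²) = 468673/38236 - 175/(321*(-1 + 9)²) = 468673/38236 - 175/(321*(8²)) = 468673/38236 - 175/321/64 = 468673/38236 - 175/321*1/64 = 468673/38236 - 175/20544 = 2405431703/196380096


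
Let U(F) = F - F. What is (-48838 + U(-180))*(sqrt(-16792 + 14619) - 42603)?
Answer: 2080645314 - 48838*I*sqrt(2173) ≈ 2.0806e+9 - 2.2766e+6*I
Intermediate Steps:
U(F) = 0
(-48838 + U(-180))*(sqrt(-16792 + 14619) - 42603) = (-48838 + 0)*(sqrt(-16792 + 14619) - 42603) = -48838*(sqrt(-2173) - 42603) = -48838*(I*sqrt(2173) - 42603) = -48838*(-42603 + I*sqrt(2173)) = 2080645314 - 48838*I*sqrt(2173)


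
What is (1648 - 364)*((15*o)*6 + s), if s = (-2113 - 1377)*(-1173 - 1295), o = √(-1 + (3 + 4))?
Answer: 11059502880 + 115560*√6 ≈ 1.1060e+10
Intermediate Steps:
o = √6 (o = √(-1 + 7) = √6 ≈ 2.4495)
s = 8613320 (s = -3490*(-2468) = 8613320)
(1648 - 364)*((15*o)*6 + s) = (1648 - 364)*((15*√6)*6 + 8613320) = 1284*(90*√6 + 8613320) = 1284*(8613320 + 90*√6) = 11059502880 + 115560*√6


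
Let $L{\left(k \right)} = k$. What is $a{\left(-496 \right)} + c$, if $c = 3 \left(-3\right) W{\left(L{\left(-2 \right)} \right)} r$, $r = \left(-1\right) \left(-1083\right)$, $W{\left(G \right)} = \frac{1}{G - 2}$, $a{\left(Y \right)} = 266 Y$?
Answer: $- \frac{517997}{4} \approx -1.295 \cdot 10^{5}$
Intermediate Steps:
$W{\left(G \right)} = \frac{1}{-2 + G}$
$r = 1083$
$c = \frac{9747}{4}$ ($c = \frac{3 \left(-3\right)}{-2 - 2} \cdot 1083 = - \frac{9}{-4} \cdot 1083 = \left(-9\right) \left(- \frac{1}{4}\right) 1083 = \frac{9}{4} \cdot 1083 = \frac{9747}{4} \approx 2436.8$)
$a{\left(-496 \right)} + c = 266 \left(-496\right) + \frac{9747}{4} = -131936 + \frac{9747}{4} = - \frac{517997}{4}$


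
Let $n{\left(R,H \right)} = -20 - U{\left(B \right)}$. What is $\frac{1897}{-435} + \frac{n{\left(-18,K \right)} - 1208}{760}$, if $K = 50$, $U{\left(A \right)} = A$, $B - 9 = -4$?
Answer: $- \frac{79123}{13224} \approx -5.9833$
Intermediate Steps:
$B = 5$ ($B = 9 - 4 = 5$)
$n{\left(R,H \right)} = -25$ ($n{\left(R,H \right)} = -20 - 5 = -25$)
$\frac{1897}{-435} + \frac{n{\left(-18,K \right)} - 1208}{760} = \frac{1897}{-435} + \frac{-25 - 1208}{760} = 1897 \left(- \frac{1}{435}\right) - \frac{1233}{760} = - \frac{1897}{435} - \frac{1233}{760} = - \frac{79123}{13224}$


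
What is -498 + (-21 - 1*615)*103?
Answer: -66006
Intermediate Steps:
-498 + (-21 - 1*615)*103 = -498 + (-21 - 615)*103 = -498 - 636*103 = -498 - 65508 = -66006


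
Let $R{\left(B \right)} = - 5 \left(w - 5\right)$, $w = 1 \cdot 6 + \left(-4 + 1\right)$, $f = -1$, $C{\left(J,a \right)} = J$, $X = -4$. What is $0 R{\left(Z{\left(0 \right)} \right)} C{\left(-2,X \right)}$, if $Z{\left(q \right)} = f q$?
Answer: $0$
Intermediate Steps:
$Z{\left(q \right)} = - q$
$w = 3$ ($w = 6 - 3 = 3$)
$R{\left(B \right)} = 10$ ($R{\left(B \right)} = - 5 \left(3 - 5\right) = \left(-5\right) \left(-2\right) = 10$)
$0 R{\left(Z{\left(0 \right)} \right)} C{\left(-2,X \right)} = 0 \cdot 10 \left(-2\right) = 0 \left(-2\right) = 0$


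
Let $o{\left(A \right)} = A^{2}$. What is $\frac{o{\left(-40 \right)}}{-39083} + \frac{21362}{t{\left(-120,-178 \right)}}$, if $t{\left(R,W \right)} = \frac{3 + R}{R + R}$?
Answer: $\frac{66791221280}{1524237} \approx 43819.0$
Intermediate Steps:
$t{\left(R,W \right)} = \frac{3 + R}{2 R}$
$\frac{o{\left(-40 \right)}}{-39083} + \frac{21362}{t{\left(-120,-178 \right)}} = \frac{\left(-40\right)^{2}}{-39083} + \frac{21362}{\frac{1}{2} \frac{1}{-120} \left(3 - 120\right)} = 1600 \left(- \frac{1}{39083}\right) + \frac{21362}{\frac{1}{2} \left(- \frac{1}{120}\right) \left(-117\right)} = - \frac{1600}{39083} + \frac{21362}{\frac{39}{80}} = - \frac{1600}{39083} + 21362 \cdot \frac{80}{39} = - \frac{1600}{39083} + \frac{1708960}{39} = \frac{66791221280}{1524237}$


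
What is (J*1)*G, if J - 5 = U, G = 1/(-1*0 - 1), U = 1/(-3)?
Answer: -14/3 ≈ -4.6667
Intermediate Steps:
U = -1/3 ≈ -0.33333
G = -1 (G = 1/(0 - 1) = 1/(-1) = -1)
J = 14/3 (J = 5 - 1/3 = 14/3 ≈ 4.6667)
(J*1)*G = ((14/3)*1)*(-1) = (14/3)*(-1) = -14/3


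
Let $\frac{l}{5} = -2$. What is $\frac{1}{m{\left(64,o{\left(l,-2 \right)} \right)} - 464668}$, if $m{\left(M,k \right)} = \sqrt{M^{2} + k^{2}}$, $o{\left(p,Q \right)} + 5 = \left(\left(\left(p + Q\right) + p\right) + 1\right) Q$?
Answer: $- \frac{464668}{215916344759} - \frac{\sqrt{5465}}{215916344759} \approx -2.1524 \cdot 10^{-6}$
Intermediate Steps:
$l = -10$ ($l = 5 \left(-2\right) = -10$)
$o{\left(p,Q \right)} = -5 + Q \left(1 + Q + 2 p\right)$ ($o{\left(p,Q \right)} = -5 + \left(\left(\left(p + Q\right) + p\right) + 1\right) Q = -5 + \left(\left(\left(Q + p\right) + p\right) + 1\right) Q = -5 + \left(\left(Q + 2 p\right) + 1\right) Q = -5 + \left(1 + Q + 2 p\right) Q = -5 + Q \left(1 + Q + 2 p\right)$)
$\frac{1}{m{\left(64,o{\left(l,-2 \right)} \right)} - 464668} = \frac{1}{\sqrt{64^{2} + \left(-5 - 2 + \left(-2\right)^{2} + 2 \left(-2\right) \left(-10\right)\right)^{2}} - 464668} = \frac{1}{\sqrt{4096 + \left(-5 - 2 + 4 + 40\right)^{2}} - 464668} = \frac{1}{\sqrt{4096 + 37^{2}} - 464668} = \frac{1}{\sqrt{4096 + 1369} - 464668} = \frac{1}{\sqrt{5465} - 464668} = \frac{1}{-464668 + \sqrt{5465}}$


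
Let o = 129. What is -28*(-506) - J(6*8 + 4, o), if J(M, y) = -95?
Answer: 14263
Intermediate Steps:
-28*(-506) - J(6*8 + 4, o) = -28*(-506) - 1*(-95) = 14168 + 95 = 14263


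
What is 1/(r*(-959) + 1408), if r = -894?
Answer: 1/858754 ≈ 1.1645e-6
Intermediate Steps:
1/(r*(-959) + 1408) = 1/(-894*(-959) + 1408) = 1/(857346 + 1408) = 1/858754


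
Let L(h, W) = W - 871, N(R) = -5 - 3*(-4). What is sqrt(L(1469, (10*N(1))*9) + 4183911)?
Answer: sqrt(4183670) ≈ 2045.4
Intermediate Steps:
N(R) = 7 (N(R) = -5 + 12 = 7)
L(h, W) = -871 + W
sqrt(L(1469, (10*N(1))*9) + 4183911) = sqrt((-871 + (10*7)*9) + 4183911) = sqrt((-871 + 70*9) + 4183911) = sqrt((-871 + 630) + 4183911) = sqrt(-241 + 4183911) = sqrt(4183670)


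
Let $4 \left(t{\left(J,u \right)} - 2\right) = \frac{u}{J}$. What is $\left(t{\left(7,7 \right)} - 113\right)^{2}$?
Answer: $\frac{196249}{16} \approx 12266.0$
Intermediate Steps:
$t{\left(J,u \right)} = 2 + \frac{u}{4 J}$ ($t{\left(J,u \right)} = 2 + \frac{u \frac{1}{J}}{4} = 2 + \frac{u}{4 J}$)
$\left(t{\left(7,7 \right)} - 113\right)^{2} = \left(\left(2 + \frac{1}{4} \cdot 7 \cdot \frac{1}{7}\right) - 113\right)^{2} = \left(\left(2 + \frac{1}{4}\right) - 113\right)^{2} = \left(\frac{9}{4} - 113\right)^{2} = \left(- \frac{443}{4}\right)^{2} = \frac{196249}{16}$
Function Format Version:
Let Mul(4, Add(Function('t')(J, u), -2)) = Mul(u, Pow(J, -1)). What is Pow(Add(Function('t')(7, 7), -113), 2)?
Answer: Rational(196249, 16) ≈ 12266.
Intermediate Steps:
Function('t')(J, u) = Add(2, Mul(Rational(1, 4), u, Pow(J, -1))) (Function('t')(J, u) = Add(2, Mul(Rational(1, 4), Mul(u, Pow(J, -1)))) = Add(2, Mul(Rational(1, 4), u, Pow(J, -1))))
Pow(Add(Function('t')(7, 7), -113), 2) = Pow(Add(Add(2, Mul(Rational(1, 4), 7, Pow(7, -1))), -113), 2) = Pow(Add(Add(2, Mul(Rational(1, 4), 7, Rational(1, 7))), -113), 2) = Pow(Add(Add(2, Rational(1, 4)), -113), 2) = Pow(Add(Rational(9, 4), -113), 2) = Pow(Rational(-443, 4), 2) = Rational(196249, 16)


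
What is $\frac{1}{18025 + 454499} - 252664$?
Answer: $- \frac{119389803935}{472524} \approx -2.5266 \cdot 10^{5}$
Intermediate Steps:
$\frac{1}{18025 + 454499} - 252664 = \frac{1}{472524} - 252664 = - \frac{119389803935}{472524}$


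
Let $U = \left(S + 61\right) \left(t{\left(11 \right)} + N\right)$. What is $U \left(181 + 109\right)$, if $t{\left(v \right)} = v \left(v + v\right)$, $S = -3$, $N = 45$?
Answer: $4827340$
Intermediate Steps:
$t{\left(v \right)} = 2 v^{2}$ ($t{\left(v \right)} = v 2 v = 2 v^{2}$)
$U = 16646$ ($U = \left(-3 + 61\right) \left(2 \cdot 11^{2} + 45\right) = 58 \left(2 \cdot 121 + 45\right) = 58 \left(242 + 45\right) = 58 \cdot 287 = 16646$)
$U \left(181 + 109\right) = 16646 \left(181 + 109\right) = 16646 \cdot 290 = 4827340$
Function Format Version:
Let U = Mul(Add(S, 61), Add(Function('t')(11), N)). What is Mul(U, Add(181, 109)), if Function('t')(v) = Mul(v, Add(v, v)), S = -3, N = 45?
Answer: 4827340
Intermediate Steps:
Function('t')(v) = Mul(2, Pow(v, 2)) (Function('t')(v) = Mul(v, Mul(2, v)) = Mul(2, Pow(v, 2)))
U = 16646 (U = Mul(Add(-3, 61), Add(Mul(2, Pow(11, 2)), 45)) = Mul(58, Add(Mul(2, 121), 45)) = Mul(58, Add(242, 45)) = Mul(58, 287) = 16646)
Mul(U, Add(181, 109)) = Mul(16646, Add(181, 109)) = Mul(16646, 290) = 4827340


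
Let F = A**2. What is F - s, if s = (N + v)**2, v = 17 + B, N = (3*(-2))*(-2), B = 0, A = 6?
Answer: -805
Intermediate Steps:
F = 36 (F = 6**2 = 36)
N = 12 (N = -6*(-2) = 12)
v = 17 (v = 17 + 0 = 17)
s = 841 (s = (12 + 17)**2 = 29**2 = 841)
F - s = 36 - 1*841 = 36 - 841 = -805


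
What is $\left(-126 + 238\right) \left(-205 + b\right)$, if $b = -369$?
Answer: $-64288$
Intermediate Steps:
$\left(-126 + 238\right) \left(-205 + b\right) = \left(-126 + 238\right) \left(-205 - 369\right) = 112 \left(-574\right) = -64288$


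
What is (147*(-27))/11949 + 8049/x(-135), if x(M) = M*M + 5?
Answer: 1134411/10372870 ≈ 0.10936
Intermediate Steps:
x(M) = 5 + M**2 (x(M) = M**2 + 5 = 5 + M**2)
(147*(-27))/11949 + 8049/x(-135) = (147*(-27))/11949 + 8049/(5 + (-135)**2) = -3969*1/11949 + 8049/(5 + 18225) = -189/569 + 8049/18230 = 1134411/10372870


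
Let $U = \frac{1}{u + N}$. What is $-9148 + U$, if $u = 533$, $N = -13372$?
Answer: $- \frac{117451173}{12839} \approx -9148.0$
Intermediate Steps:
$U = - \frac{1}{12839}$ ($U = \frac{1}{533 - 13372} = \frac{1}{-12839} = - \frac{1}{12839} \approx -7.7888 \cdot 10^{-5}$)
$-9148 + U = -9148 - \frac{1}{12839} = - \frac{117451173}{12839}$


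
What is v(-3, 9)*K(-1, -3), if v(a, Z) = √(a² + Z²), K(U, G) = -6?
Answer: -18*√10 ≈ -56.921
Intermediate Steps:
v(a, Z) = √(Z² + a²)
v(-3, 9)*K(-1, -3) = √(9² + (-3)²)*(-6) = √(81 + 9)*(-6) = √90*(-6) = (3*√10)*(-6) = -18*√10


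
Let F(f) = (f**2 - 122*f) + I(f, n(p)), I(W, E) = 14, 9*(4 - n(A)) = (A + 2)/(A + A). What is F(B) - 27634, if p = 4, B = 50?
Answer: -31220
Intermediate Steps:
n(A) = 4 - (2 + A)/(18*A) (n(A) = 4 - (A + 2)/(9*(A + A)) = 4 - (2 + A)/(9*(2*A)) = 4 - (2 + A)*1/(2*A)/9 = 4 - (2 + A)/(18*A))
F(f) = 14 + f**2 - 122*f (F(f) = (f**2 - 122*f) + 14 = 14 + f**2 - 122*f)
F(B) - 27634 = (14 + 50**2 - 122*50) - 27634 = (14 + 2500 - 6100) - 27634 = -3586 - 27634 = -31220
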